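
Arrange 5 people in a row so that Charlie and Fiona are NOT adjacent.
Total - adjacent = 5! - (5-1)!×2 = 120 - 48 = 72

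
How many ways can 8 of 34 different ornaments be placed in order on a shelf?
P(34,8) = 34!/(34-8)! = 732058145280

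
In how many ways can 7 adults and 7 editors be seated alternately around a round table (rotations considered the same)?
Fix one of the adults: (7-1)! ways for the remaining adults, × 7! ways for the editors = 720 × 5040 = 3628800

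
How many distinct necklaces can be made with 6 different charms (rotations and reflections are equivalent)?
(6-1)!/2 = 120/2 = 60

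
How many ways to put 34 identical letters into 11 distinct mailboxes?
C(34+11-1, 11-1) = C(44, 10) = 2481256778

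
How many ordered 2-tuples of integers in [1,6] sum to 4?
Coefficient of x^4 in (x + x² + ... + x^6)^2. By inclusion-exclusion on dice exceeding 6: Σ_j (-1)^j C(2,j)·C(4-1-6j, 1) = C(2,0)·C(3,1) = 1·3 = 3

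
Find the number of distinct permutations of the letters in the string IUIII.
5! / (4! × 1!) = 5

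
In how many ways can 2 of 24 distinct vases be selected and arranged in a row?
P(24,2) = 24!/(24-2)! = 552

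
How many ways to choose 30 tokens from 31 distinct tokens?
C(31,30) = 31!/(30!×1!) = 31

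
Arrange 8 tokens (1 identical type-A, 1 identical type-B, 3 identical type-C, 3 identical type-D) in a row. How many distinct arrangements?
8! / (1! × 1! × 3! × 3!) = 1120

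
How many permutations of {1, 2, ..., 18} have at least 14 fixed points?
Exactly j fixed points: C(18,j)·!(18-j); sum over j ≥ 14 (derangement numbers via !m = (m-1)·(!(m-1) + !(m-2)): !0..!4 = 1, 0, 1, 2, 9). Σ_{j=14}^{18} C(18,j)·!(18-j) = C(18,14)·!4 + C(18,15)·!3 + C(18,16)·!2 + C(18,17)·!1 + C(18,18)·!0 = 3060·9 + 816·2 + 153·1 + 18·0 + 1·1 = 29326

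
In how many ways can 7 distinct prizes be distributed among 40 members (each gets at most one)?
P(40,7) = 40!/(40-7)! = 93963542400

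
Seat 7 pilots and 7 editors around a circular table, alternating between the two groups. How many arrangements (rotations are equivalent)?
Fix one of the pilots: (7-1)! ways for the remaining pilots, × 7! ways for the editors = 720 × 5040 = 3628800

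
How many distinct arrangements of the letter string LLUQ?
4! / (1! × 2! × 1!) = 12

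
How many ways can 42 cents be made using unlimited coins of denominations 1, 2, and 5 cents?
Coefficient of x^42 in 1/(1-x^1) · 1/(1-x^2) · 1/(1-x^5). Case on j = number of 5-cent coins (j = 0..8); remainder r = 42 - 5j is made from {1,2} in ⌊r/2⌋+1 ways. r = 42, 37, 32, 27, 22, 17, 12, 7, 2 → 22 + 19 + 17 + 14 + 12 + 9 + 7 + 4 + 2 = 106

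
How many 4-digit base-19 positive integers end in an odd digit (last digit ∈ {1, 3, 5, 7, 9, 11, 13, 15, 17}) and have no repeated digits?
Last∈{1,3,5,7,9,11,13,15,17}. Last=0: 0. Last nonzero: 9×17×P(17,2) = 41616. Total = 41616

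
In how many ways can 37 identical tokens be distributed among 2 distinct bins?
C(37+2-1, 2-1) = C(38, 1) = 38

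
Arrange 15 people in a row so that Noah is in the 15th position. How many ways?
Fix one position: (15-1)! = 87178291200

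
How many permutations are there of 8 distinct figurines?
8! = 40320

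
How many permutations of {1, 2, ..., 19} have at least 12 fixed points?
Exactly j fixed points: C(19,j)·!(19-j); sum over j ≥ 12 (derangement numbers via !m = (m-1)·(!(m-1) + !(m-2)): !0..!7 = 1, 0, 1, 2, 9, 44, 265, 1854). Σ_{j=12}^{19} C(19,j)·!(19-j) = C(19,12)·!7 + C(19,13)·!6 + C(19,14)·!5 + C(19,15)·!4 + C(19,16)·!3 + C(19,17)·!2 + C(19,18)·!1 + C(19,19)·!0 = 50388·1854 + 27132·265 + 11628·44 + 3876·9 + 969·2 + 171·1 + 19·0 + 1·1 = 101157958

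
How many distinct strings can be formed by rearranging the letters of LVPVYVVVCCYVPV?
14! / (2! × 7! × 2! × 2! × 1!) = 2162160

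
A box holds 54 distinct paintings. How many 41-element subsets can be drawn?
C(54,41) = 54!/(41!×13!) = 1108176102180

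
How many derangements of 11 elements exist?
!11 = Σ_{j=0}^{11} (-1)^j·11!/j! = 39916800 - 39916800 + 19958400 - 6652800 + 1663200 - 332640 + 55440 - 7920 + 990 - 110 + 11 - 1 = 14684570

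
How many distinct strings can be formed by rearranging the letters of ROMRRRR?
7! / (5! × 1! × 1!) = 42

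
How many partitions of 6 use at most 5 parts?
By conjugation, equals partitions of 6 into parts ≤ 5. Let r_j(i) = number of partitions of i into parts ≤ j, for i = 0..6. r_1(i) = 1 for all i; r_j(i) = r_{j-1}(i) + r_j(i-j). Rows j = 2..5: ≤2: 1 1 2 2 3 3 4; ≤3: 1 1 2 3 4 5 7; ≤4: 1 1 2 3 5 6 9; ≤5: 1 1 2 3 5 7 10. r_5(6) = 10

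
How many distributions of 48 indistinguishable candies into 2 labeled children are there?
C(48+2-1, 2-1) = C(49, 1) = 49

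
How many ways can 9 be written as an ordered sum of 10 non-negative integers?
C(9+10-1, 10-1) = C(18, 9) = 48620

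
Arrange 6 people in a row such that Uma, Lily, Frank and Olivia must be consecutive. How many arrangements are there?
Treat the 4 as one block: (6-4+1)! × 4! = 6 × 24 = 144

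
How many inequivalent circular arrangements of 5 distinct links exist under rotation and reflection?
(5-1)!/2 = 24/2 = 12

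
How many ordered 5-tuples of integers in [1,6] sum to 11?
Coefficient of x^11 in (x + x² + ... + x^6)^5. By inclusion-exclusion on dice exceeding 6: Σ_j (-1)^j C(5,j)·C(11-1-6j, 4) = C(5,0)·C(10,4) - C(5,1)·C(4,4) = 1·210 - 5·1 = 205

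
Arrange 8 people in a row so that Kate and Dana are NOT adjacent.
Total - adjacent = 8! - (8-1)!×2 = 40320 - 10080 = 30240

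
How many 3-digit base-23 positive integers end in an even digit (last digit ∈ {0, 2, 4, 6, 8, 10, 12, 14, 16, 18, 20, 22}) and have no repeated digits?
Last∈{0,2,4,6,8,10,12,14,16,18,20,22}. Last=0: 462. Last nonzero: 11×21×P(21,1) = 4851. Total = 5313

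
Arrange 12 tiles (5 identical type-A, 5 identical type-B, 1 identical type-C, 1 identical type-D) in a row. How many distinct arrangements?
12! / (5! × 5! × 1! × 1!) = 33264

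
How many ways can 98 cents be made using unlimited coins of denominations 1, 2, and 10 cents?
Coefficient of x^98 in 1/(1-x^1) · 1/(1-x^2) · 1/(1-x^10). Case on j = number of 10-cent coins (j = 0..9); remainder r = 98 - 10j is made from {1,2} in ⌊r/2⌋+1 ways. r = 98, 88, 78, 68, 58, 48, 38, 28, 18, 8 → 50 + 45 + 40 + 35 + 30 + 25 + 20 + 15 + 10 + 5 = 275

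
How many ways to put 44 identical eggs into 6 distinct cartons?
C(44+6-1, 6-1) = C(49, 5) = 1906884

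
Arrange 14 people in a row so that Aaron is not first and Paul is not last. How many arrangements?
By inclusion-exclusion: 14! - 2×(14-1)! + (14-2)! = 87178291200 - 12454041600 + 479001600 = 75203251200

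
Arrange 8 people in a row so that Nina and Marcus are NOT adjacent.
Total - adjacent = 8! - (8-1)!×2 = 40320 - 10080 = 30240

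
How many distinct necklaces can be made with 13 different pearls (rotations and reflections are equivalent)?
(13-1)!/2 = 479001600/2 = 239500800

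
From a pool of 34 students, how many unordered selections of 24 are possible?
C(34,24) = 34!/(24!×10!) = 131128140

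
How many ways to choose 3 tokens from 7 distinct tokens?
C(7,3) = 7!/(3!×4!) = 35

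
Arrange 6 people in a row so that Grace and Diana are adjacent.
Treat as block: (6-1)! × 2! = 120 × 2 = 240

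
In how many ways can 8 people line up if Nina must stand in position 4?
Fix one position: (8-1)! = 5040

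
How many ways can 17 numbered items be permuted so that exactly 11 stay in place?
Choose the 11 fixed points C(17,11) = 12376, derange the rest: !6 = Σ_{j=0}^{6} (-1)^j·6!/j! = 720 - 720 + 360 - 120 + 30 - 6 + 1 = 265. Product = 12376 × 265 = 3279640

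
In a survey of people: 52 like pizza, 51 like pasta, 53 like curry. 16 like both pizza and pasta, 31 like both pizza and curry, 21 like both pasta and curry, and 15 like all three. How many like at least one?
|A∪B∪C| = 52+51+53-16-31-21+15 = 103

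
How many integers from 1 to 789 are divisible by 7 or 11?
⌊789/7⌋ + ⌊789/11⌋ - ⌊789/77⌋ = 112 + 71 - 10 = 173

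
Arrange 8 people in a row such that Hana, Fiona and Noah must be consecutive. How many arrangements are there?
Treat the 3 as one block: (8-3+1)! × 3! = 720 × 6 = 4320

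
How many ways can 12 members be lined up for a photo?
12! = 479001600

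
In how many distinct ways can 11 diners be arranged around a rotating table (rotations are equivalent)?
Circular: fix one position, arrange the rest. (11-1)! = 3628800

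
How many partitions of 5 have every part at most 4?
Let r_j(i) = number of partitions of i into parts ≤ j, for i = 0..5. r_1(i) = 1 for all i; r_j(i) = r_{j-1}(i) + r_j(i-j). Rows j = 2..4: ≤2: 1 1 2 2 3 3; ≤3: 1 1 2 3 4 5; ≤4: 1 1 2 3 5 6. r_4(5) = 6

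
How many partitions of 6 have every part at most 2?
Let r_j(i) = number of partitions of i into parts ≤ j, for i = 0..6. r_1(i) = 1 for all i; r_j(i) = r_{j-1}(i) + r_j(i-j). Rows j = 2..2: ≤2: 1 1 2 2 3 3 4. r_2(6) = 4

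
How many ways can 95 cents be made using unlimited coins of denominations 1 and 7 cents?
Coefficient of x^95 in 1/(1-x^1) · 1/(1-x^7). Use j coins of 7 for j = 0..⌊95/7⌋ = 13, the rest in 1s: 13 + 1 = 14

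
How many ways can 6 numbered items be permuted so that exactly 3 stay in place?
Choose the 3 fixed points C(6,3) = 20, derange the rest: !3 = Σ_{j=0}^{3} (-1)^j·3!/j! = 6 - 6 + 3 - 1 = 2. Product = 20 × 2 = 40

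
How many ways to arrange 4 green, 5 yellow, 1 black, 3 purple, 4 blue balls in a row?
17! / (4! × 5! × 1! × 3! × 4!) = 857656800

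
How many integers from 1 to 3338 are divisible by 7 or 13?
⌊3338/7⌋ + ⌊3338/13⌋ - ⌊3338/91⌋ = 476 + 256 - 36 = 696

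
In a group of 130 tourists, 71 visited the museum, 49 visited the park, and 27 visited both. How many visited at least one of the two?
|A∪B| = |A| + |B| - |A∩B| = 71 + 49 - 27 = 93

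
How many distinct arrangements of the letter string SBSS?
4! / (1! × 3!) = 4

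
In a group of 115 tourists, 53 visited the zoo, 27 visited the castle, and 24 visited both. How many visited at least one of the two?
|A∪B| = |A| + |B| - |A∩B| = 53 + 27 - 24 = 56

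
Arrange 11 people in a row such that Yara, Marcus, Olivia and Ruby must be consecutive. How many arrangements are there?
Treat the 4 as one block: (11-4+1)! × 4! = 40320 × 24 = 967680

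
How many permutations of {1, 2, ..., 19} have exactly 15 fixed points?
Choose the 15 fixed points C(19,15) = 3876, derange the rest: !4 = Σ_{j=0}^{4} (-1)^j·4!/j! = 24 - 24 + 12 - 4 + 1 = 9. Product = 3876 × 9 = 34884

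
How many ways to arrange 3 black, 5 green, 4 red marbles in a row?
12! / (3! × 5! × 4!) = 27720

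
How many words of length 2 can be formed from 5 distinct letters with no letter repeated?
P(5,2) = 5!/(5-2)! = 20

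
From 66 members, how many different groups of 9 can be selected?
C(66,9) = 66!/(9!×57!) = 37014131440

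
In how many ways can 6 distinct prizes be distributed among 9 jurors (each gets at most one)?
P(9,6) = 9!/(9-6)! = 60480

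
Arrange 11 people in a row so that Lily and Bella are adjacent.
Treat as block: (11-1)! × 2! = 3628800 × 2 = 7257600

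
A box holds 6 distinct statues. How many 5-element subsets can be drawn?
C(6,5) = 6!/(5!×1!) = 6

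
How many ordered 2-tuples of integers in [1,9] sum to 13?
Coefficient of x^13 in (x + x² + ... + x^9)^2. By inclusion-exclusion on dice exceeding 9: Σ_j (-1)^j C(2,j)·C(13-1-9j, 1) = C(2,0)·C(12,1) - C(2,1)·C(3,1) = 1·12 - 2·3 = 6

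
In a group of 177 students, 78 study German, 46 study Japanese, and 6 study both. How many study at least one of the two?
|A∪B| = |A| + |B| - |A∩B| = 78 + 46 - 6 = 118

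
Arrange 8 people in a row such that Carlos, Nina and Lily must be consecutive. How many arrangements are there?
Treat the 3 as one block: (8-3+1)! × 3! = 720 × 6 = 4320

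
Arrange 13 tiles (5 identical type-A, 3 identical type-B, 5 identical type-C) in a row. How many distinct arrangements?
13! / (5! × 3! × 5!) = 72072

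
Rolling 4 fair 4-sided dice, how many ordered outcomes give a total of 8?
Coefficient of x^8 in (x + x² + ... + x^4)^4. By inclusion-exclusion on dice exceeding 4: Σ_j (-1)^j C(4,j)·C(8-1-4j, 3) = C(4,0)·C(7,3) - C(4,1)·C(3,3) = 1·35 - 4·1 = 31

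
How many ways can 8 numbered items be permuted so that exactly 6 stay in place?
Choose the 6 fixed points C(8,6) = 28, derange the rest: !2 = Σ_{j=0}^{2} (-1)^j·2!/j! = 2 - 2 + 1 = 1. Product = 28 × 1 = 28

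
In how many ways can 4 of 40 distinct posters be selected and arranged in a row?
P(40,4) = 40!/(40-4)! = 2193360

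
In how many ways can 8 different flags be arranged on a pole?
8! = 40320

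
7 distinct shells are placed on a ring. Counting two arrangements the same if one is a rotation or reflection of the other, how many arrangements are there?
(7-1)!/2 = 720/2 = 360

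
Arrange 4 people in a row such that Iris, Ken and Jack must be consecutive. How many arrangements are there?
Treat the 3 as one block: (4-3+1)! × 3! = 2 × 6 = 12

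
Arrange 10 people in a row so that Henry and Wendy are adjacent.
Treat as block: (10-1)! × 2! = 362880 × 2 = 725760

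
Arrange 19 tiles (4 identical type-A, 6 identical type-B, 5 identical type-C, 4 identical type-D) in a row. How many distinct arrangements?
19! / (4! × 6! × 5! × 4!) = 2444321880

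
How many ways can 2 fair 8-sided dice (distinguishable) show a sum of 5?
Coefficient of x^5 in (x + x² + ... + x^8)^2. By inclusion-exclusion on dice exceeding 8: Σ_j (-1)^j C(2,j)·C(5-1-8j, 1) = C(2,0)·C(4,1) = 1·4 = 4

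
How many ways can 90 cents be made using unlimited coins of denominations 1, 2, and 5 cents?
Coefficient of x^90 in 1/(1-x^1) · 1/(1-x^2) · 1/(1-x^5). Case on j = number of 5-cent coins (j = 0..18); remainder r = 90 - 5j is made from {1,2} in ⌊r/2⌋+1 ways. r = 90, 85, 80, 75, 70, 65, 60, 55, 50, 45, 40, 35, 30, 25, 20, 15, 10, 5, 0 → 46 + 43 + 41 + 38 + 36 + 33 + 31 + 28 + 26 + 23 + 21 + 18 + 16 + 13 + 11 + 8 + 6 + 3 + 1 = 442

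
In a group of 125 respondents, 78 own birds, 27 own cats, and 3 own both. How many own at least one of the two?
|A∪B| = |A| + |B| - |A∩B| = 78 + 27 - 3 = 102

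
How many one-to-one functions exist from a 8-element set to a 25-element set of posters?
P(25,8) = 25!/(25-8)! = 43609104000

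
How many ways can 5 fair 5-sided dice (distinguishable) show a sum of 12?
Coefficient of x^12 in (x + x² + ... + x^5)^5. By inclusion-exclusion on dice exceeding 5: Σ_j (-1)^j C(5,j)·C(12-1-5j, 4) = C(5,0)·C(11,4) - C(5,1)·C(6,4) = 1·330 - 5·15 = 255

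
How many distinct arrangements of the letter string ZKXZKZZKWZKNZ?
13! / (6! × 4! × 1! × 1! × 1!) = 360360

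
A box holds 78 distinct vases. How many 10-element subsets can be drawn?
C(78,10) = 78!/(10!×68!) = 1258315963905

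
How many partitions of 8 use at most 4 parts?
By conjugation, equals partitions of 8 into parts ≤ 4. Let r_j(i) = number of partitions of i into parts ≤ j, for i = 0..8. r_1(i) = 1 for all i; r_j(i) = r_{j-1}(i) + r_j(i-j). Rows j = 2..4: ≤2: 1 1 2 2 3 3 4 4 5; ≤3: 1 1 2 3 4 5 7 8 10; ≤4: 1 1 2 3 5 6 9 11 15. r_4(8) = 15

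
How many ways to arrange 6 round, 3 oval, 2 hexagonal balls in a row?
11! / (6! × 3! × 2!) = 4620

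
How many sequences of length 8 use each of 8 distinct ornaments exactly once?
8! = 40320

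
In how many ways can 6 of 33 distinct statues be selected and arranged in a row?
P(33,6) = 33!/(33-6)! = 797448960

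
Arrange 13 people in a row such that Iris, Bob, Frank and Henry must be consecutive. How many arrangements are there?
Treat the 4 as one block: (13-4+1)! × 4! = 3628800 × 24 = 87091200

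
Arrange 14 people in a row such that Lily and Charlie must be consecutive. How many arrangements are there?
Treat the 2 as one block: (14-2+1)! × 2! = 6227020800 × 2 = 12454041600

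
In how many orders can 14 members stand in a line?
14! = 87178291200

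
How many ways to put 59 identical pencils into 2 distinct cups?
C(59+2-1, 2-1) = C(60, 1) = 60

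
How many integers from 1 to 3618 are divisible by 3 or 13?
⌊3618/3⌋ + ⌊3618/13⌋ - ⌊3618/39⌋ = 1206 + 278 - 92 = 1392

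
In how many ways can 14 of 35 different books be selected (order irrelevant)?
C(35,14) = 35!/(14!×21!) = 2319959400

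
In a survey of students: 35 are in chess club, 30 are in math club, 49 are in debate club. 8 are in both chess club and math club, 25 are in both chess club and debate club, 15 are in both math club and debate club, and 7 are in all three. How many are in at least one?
|A∪B∪C| = 35+30+49-8-25-15+7 = 73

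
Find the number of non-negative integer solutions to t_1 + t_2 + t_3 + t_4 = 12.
C(12+4-1, 4-1) = C(15, 3) = 455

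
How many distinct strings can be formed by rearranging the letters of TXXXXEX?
7! / (1! × 1! × 5!) = 42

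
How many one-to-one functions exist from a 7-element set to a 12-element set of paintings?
P(12,7) = 12!/(12-7)! = 3991680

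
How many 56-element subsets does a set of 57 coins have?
C(57,56) = 57!/(56!×1!) = 57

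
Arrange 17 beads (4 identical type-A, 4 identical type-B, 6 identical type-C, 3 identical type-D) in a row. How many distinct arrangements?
17! / (4! × 4! × 6! × 3!) = 142942800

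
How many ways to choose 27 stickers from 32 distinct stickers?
C(32,27) = 32!/(27!×5!) = 201376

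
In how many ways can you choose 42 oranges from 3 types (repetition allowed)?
C(42+3-1, 3-1) = C(44, 2) = 946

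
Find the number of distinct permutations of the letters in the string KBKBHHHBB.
9! / (4! × 2! × 3!) = 1260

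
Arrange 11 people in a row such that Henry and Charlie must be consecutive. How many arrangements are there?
Treat the 2 as one block: (11-2+1)! × 2! = 3628800 × 2 = 7257600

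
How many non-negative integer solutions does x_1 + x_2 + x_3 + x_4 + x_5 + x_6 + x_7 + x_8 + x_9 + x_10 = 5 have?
C(5+10-1, 10-1) = C(14, 9) = 2002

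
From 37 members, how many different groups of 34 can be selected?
C(37,34) = 37!/(34!×3!) = 7770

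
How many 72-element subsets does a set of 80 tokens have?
C(80,72) = 80!/(72!×8!) = 28987537150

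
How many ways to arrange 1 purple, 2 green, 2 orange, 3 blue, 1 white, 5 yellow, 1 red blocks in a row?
15! / (1! × 2! × 2! × 3! × 1! × 5! × 1!) = 454053600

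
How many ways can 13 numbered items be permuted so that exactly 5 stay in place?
Choose the 5 fixed points C(13,5) = 1287, derange the rest: !8 = Σ_{j=0}^{8} (-1)^j·8!/j! = 40320 - 40320 + 20160 - 6720 + 1680 - 336 + 56 - 8 + 1 = 14833. Product = 1287 × 14833 = 19090071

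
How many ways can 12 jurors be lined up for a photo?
12! = 479001600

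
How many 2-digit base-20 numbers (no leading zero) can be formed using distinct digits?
First digit: 19 choices (nonzero). Then descending: 19 × 19 = 361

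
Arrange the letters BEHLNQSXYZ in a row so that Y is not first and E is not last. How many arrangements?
By inclusion-exclusion: 10! - 2×(10-1)! + (10-2)! = 3628800 - 725760 + 40320 = 2943360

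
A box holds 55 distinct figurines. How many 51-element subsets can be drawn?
C(55,51) = 55!/(51!×4!) = 341055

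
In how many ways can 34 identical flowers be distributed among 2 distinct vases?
C(34+2-1, 2-1) = C(35, 1) = 35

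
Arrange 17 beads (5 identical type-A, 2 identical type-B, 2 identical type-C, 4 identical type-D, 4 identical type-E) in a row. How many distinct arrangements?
17! / (5! × 2! × 2! × 4! × 4!) = 1286485200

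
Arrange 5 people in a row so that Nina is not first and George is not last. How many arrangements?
By inclusion-exclusion: 5! - 2×(5-1)! + (5-2)! = 120 - 48 + 6 = 78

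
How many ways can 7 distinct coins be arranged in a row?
7! = 5040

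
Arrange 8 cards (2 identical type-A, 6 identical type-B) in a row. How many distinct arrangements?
8! / (2! × 6!) = 28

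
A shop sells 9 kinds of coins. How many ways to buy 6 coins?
C(6+9-1, 9-1) = C(14, 8) = 3003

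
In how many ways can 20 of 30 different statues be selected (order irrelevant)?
C(30,20) = 30!/(20!×10!) = 30045015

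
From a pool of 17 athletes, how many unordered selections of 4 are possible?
C(17,4) = 17!/(4!×13!) = 2380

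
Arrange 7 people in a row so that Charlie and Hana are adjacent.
Treat as block: (7-1)! × 2! = 720 × 2 = 1440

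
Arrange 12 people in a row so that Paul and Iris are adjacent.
Treat as block: (12-1)! × 2! = 39916800 × 2 = 79833600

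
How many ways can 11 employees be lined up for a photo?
11! = 39916800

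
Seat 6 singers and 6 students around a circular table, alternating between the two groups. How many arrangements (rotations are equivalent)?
Fix one of the singers: (6-1)! ways for the remaining singers, × 6! ways for the students = 120 × 720 = 86400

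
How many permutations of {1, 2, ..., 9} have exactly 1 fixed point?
Choose the 1 fixed point C(9,1) = 9, derange the rest: !8 = Σ_{j=0}^{8} (-1)^j·8!/j! = 40320 - 40320 + 20160 - 6720 + 1680 - 336 + 56 - 8 + 1 = 14833. Product = 9 × 14833 = 133497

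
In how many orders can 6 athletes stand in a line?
6! = 720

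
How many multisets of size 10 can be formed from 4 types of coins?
C(10+4-1, 4-1) = C(13, 3) = 286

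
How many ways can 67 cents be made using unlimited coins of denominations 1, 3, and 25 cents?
Coefficient of x^67 in 1/(1-x^1) · 1/(1-x^3) · 1/(1-x^25). Case on j = number of 25-cent coins (j = 0..2); remainder r = 67 - 25j is made from {1,3} in ⌊r/3⌋+1 ways. r = 67, 42, 17 → 23 + 15 + 6 = 44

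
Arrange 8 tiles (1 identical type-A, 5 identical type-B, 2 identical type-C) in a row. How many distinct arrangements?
8! / (1! × 5! × 2!) = 168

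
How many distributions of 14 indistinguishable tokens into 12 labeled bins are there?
C(14+12-1, 12-1) = C(25, 11) = 4457400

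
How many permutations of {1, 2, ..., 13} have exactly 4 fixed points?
Choose the 4 fixed points C(13,4) = 715, derange the rest: !9 = Σ_{j=0}^{9} (-1)^j·9!/j! = 362880 - 362880 + 181440 - 60480 + 15120 - 3024 + 504 - 72 + 9 - 1 = 133496. Product = 715 × 133496 = 95449640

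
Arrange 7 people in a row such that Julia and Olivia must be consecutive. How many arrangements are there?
Treat the 2 as one block: (7-2+1)! × 2! = 720 × 2 = 1440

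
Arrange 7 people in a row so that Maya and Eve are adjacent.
Treat as block: (7-1)! × 2! = 720 × 2 = 1440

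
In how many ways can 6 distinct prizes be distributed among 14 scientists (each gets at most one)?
P(14,6) = 14!/(14-6)! = 2162160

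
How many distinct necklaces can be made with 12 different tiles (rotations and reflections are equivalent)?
(12-1)!/2 = 39916800/2 = 19958400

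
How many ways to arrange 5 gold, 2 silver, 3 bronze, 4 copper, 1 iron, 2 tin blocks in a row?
17! / (5! × 2! × 3! × 4! × 1! × 2!) = 5145940800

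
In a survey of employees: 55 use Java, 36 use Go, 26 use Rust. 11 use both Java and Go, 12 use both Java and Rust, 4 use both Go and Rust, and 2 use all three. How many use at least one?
|A∪B∪C| = 55+36+26-11-12-4+2 = 92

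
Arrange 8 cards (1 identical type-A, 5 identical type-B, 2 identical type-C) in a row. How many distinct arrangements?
8! / (1! × 5! × 2!) = 168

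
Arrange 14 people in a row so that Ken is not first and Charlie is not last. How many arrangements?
By inclusion-exclusion: 14! - 2×(14-1)! + (14-2)! = 87178291200 - 12454041600 + 479001600 = 75203251200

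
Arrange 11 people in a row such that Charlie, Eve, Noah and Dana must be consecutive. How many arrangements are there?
Treat the 4 as one block: (11-4+1)! × 4! = 40320 × 24 = 967680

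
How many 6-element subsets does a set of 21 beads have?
C(21,6) = 21!/(6!×15!) = 54264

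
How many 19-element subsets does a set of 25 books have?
C(25,19) = 25!/(19!×6!) = 177100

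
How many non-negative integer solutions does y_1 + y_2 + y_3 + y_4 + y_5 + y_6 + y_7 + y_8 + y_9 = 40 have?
C(40+9-1, 9-1) = C(48, 8) = 377348994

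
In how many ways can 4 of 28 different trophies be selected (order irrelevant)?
C(28,4) = 28!/(4!×24!) = 20475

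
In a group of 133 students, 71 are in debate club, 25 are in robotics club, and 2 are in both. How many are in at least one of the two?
|A∪B| = |A| + |B| - |A∩B| = 71 + 25 - 2 = 94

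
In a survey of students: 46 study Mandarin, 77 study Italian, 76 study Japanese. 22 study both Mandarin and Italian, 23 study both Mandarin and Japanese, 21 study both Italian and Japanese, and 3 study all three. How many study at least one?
|A∪B∪C| = 46+77+76-22-23-21+3 = 136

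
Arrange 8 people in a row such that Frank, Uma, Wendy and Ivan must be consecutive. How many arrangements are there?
Treat the 4 as one block: (8-4+1)! × 4! = 120 × 24 = 2880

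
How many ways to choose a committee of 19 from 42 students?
C(42,19) = 42!/(19!×23!) = 446775310800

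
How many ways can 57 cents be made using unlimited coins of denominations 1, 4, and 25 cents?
Coefficient of x^57 in 1/(1-x^1) · 1/(1-x^4) · 1/(1-x^25). Case on j = number of 25-cent coins (j = 0..2); remainder r = 57 - 25j is made from {1,4} in ⌊r/4⌋+1 ways. r = 57, 32, 7 → 15 + 9 + 2 = 26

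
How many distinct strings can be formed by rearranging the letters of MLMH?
4! / (1! × 2! × 1!) = 12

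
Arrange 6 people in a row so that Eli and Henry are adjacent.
Treat as block: (6-1)! × 2! = 120 × 2 = 240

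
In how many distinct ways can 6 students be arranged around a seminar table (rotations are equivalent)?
Circular: fix one position, arrange the rest. (6-1)! = 120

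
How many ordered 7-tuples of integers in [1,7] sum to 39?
Coefficient of x^39 in (x + x² + ... + x^7)^7. By inclusion-exclusion on dice exceeding 7: Σ_j (-1)^j C(7,j)·C(39-1-7j, 6) = C(7,0)·C(38,6) - C(7,1)·C(31,6) + C(7,2)·C(24,6) - C(7,3)·C(17,6) + C(7,4)·C(10,6) = 1·2760681 - 7·736281 + 21·134596 - 35·12376 + 35·210 = 7420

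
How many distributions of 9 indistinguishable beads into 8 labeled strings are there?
C(9+8-1, 8-1) = C(16, 7) = 11440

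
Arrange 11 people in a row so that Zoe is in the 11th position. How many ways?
Fix one position: (11-1)! = 3628800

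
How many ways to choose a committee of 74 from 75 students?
C(75,74) = 75!/(74!×1!) = 75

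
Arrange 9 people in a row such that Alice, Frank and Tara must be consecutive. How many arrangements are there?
Treat the 3 as one block: (9-3+1)! × 3! = 5040 × 6 = 30240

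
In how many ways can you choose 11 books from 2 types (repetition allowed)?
C(11+2-1, 2-1) = C(12, 1) = 12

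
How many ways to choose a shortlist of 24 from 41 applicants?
C(41,24) = 41!/(24!×17!) = 151584480450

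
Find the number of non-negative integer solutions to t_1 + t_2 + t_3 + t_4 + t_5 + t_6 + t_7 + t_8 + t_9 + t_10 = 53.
C(53+10-1, 10-1) = C(62, 9) = 20286591270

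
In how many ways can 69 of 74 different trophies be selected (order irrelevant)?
C(74,69) = 74!/(69!×5!) = 16108764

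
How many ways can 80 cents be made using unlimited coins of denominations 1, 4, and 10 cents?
Coefficient of x^80 in 1/(1-x^1) · 1/(1-x^4) · 1/(1-x^10). Case on j = number of 10-cent coins (j = 0..8); remainder r = 80 - 10j is made from {1,4} in ⌊r/4⌋+1 ways. r = 80, 70, 60, 50, 40, 30, 20, 10, 0 → 21 + 18 + 16 + 13 + 11 + 8 + 6 + 3 + 1 = 97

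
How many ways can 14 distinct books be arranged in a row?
14! = 87178291200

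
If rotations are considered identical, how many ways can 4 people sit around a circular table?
Circular: fix one position, arrange the rest. (4-1)! = 6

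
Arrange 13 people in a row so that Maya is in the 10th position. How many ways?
Fix one position: (13-1)! = 479001600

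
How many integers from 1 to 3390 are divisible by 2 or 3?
⌊3390/2⌋ + ⌊3390/3⌋ - ⌊3390/6⌋ = 1695 + 1130 - 565 = 2260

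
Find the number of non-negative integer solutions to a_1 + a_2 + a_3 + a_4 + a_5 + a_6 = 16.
C(16+6-1, 6-1) = C(21, 5) = 20349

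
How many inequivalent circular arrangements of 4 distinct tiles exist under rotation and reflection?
(4-1)!/2 = 6/2 = 3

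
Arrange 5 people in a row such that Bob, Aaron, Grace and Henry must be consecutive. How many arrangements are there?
Treat the 4 as one block: (5-4+1)! × 4! = 2 × 24 = 48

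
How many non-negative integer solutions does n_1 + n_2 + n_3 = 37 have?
C(37+3-1, 3-1) = C(39, 2) = 741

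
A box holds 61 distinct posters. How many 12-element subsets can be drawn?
C(61,12) = 61!/(12!×49!) = 1742058970275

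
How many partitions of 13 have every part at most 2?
Let r_j(i) = number of partitions of i into parts ≤ j, for i = 0..13. r_1(i) = 1 for all i; r_j(i) = r_{j-1}(i) + r_j(i-j). Rows j = 2..2: ≤2: 1 1 2 2 3 3 4 4 5 5 6 6 7 7. r_2(13) = 7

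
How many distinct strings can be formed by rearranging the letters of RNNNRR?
6! / (3! × 3!) = 20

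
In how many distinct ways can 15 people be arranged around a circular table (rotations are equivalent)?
Circular: fix one position, arrange the rest. (15-1)! = 87178291200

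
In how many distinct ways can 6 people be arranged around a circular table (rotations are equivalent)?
Circular: fix one position, arrange the rest. (6-1)! = 120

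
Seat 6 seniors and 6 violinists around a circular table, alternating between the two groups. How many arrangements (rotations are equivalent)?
Fix one of the seniors: (6-1)! ways for the remaining seniors, × 6! ways for the violinists = 120 × 720 = 86400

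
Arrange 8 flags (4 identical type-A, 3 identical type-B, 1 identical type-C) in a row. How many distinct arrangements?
8! / (4! × 3! × 1!) = 280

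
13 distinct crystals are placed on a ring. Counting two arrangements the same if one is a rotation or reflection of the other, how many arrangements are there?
(13-1)!/2 = 479001600/2 = 239500800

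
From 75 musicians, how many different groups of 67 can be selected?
C(75,67) = 75!/(67!×8!) = 16871053725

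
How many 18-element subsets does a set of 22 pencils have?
C(22,18) = 22!/(18!×4!) = 7315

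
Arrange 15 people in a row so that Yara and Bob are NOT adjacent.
Total - adjacent = 15! - (15-1)!×2 = 1307674368000 - 174356582400 = 1133317785600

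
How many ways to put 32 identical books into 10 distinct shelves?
C(32+10-1, 10-1) = C(41, 9) = 350343565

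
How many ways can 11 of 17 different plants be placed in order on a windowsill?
P(17,11) = 17!/(17-11)! = 494010316800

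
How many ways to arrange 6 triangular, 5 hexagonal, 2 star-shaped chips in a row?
13! / (6! × 5! × 2!) = 36036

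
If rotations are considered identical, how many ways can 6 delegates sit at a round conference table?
Circular: fix one position, arrange the rest. (6-1)! = 120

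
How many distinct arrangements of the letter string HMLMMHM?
7! / (2! × 1! × 4!) = 105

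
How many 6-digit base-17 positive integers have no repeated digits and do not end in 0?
Last digit: 16 nonzero choices. First digit: 15 (nonzero, ≠last). Middle 4: P(15,4) = 32760. Total = 7862400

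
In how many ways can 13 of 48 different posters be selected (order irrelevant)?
C(48,13) = 48!/(13!×35!) = 192928249296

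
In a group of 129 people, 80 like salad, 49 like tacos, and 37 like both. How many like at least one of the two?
|A∪B| = |A| + |B| - |A∩B| = 80 + 49 - 37 = 92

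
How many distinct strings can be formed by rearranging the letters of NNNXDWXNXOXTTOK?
15! / (2! × 2! × 4! × 1! × 1! × 4! × 1!) = 567567000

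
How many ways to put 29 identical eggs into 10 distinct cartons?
C(29+10-1, 10-1) = C(38, 9) = 163011640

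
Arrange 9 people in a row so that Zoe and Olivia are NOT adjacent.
Total - adjacent = 9! - (9-1)!×2 = 362880 - 80640 = 282240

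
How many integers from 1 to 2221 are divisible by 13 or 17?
⌊2221/13⌋ + ⌊2221/17⌋ - ⌊2221/221⌋ = 170 + 130 - 10 = 290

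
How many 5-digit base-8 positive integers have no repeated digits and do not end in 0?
Last digit: 7 nonzero choices. First digit: 6 (nonzero, ≠last). Middle 3: P(6,3) = 120. Total = 5040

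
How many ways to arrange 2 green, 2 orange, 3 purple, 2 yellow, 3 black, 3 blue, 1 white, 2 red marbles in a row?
18! / (2! × 2! × 3! × 2! × 3! × 3! × 1! × 2!) = 1852538688000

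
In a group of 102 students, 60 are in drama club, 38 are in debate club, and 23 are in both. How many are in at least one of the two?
|A∪B| = |A| + |B| - |A∩B| = 60 + 38 - 23 = 75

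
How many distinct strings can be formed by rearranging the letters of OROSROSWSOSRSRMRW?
17! / (5! × 5! × 1! × 4! × 2!) = 514594080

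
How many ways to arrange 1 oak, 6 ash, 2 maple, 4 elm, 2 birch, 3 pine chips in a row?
18! / (1! × 6! × 2! × 4! × 2! × 3!) = 15437822400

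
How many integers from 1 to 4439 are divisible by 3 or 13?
⌊4439/3⌋ + ⌊4439/13⌋ - ⌊4439/39⌋ = 1479 + 341 - 113 = 1707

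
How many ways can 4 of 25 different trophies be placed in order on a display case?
P(25,4) = 25!/(25-4)! = 303600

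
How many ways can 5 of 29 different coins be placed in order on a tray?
P(29,5) = 29!/(29-5)! = 14250600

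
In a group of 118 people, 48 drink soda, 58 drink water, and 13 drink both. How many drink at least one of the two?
|A∪B| = |A| + |B| - |A∩B| = 48 + 58 - 13 = 93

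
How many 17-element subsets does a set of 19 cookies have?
C(19,17) = 19!/(17!×2!) = 171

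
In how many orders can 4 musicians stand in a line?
4! = 24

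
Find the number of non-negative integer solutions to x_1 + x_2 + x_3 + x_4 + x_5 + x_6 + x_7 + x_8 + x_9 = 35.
C(35+9-1, 9-1) = C(43, 8) = 145008513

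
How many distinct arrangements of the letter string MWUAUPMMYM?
10! / (1! × 1! × 2! × 4! × 1! × 1!) = 75600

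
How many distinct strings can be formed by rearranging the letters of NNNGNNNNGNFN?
12! / (9! × 2! × 1!) = 660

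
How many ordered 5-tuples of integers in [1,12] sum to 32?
Coefficient of x^32 in (x + x² + ... + x^12)^5. By inclusion-exclusion on dice exceeding 12: Σ_j (-1)^j C(5,j)·C(32-1-12j, 4) = C(5,0)·C(31,4) - C(5,1)·C(19,4) + C(5,2)·C(7,4) = 1·31465 - 5·3876 + 10·35 = 12435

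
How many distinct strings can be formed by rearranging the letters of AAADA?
5! / (4! × 1!) = 5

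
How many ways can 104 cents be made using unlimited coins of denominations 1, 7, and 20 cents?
Coefficient of x^104 in 1/(1-x^1) · 1/(1-x^7) · 1/(1-x^20). Case on j = number of 20-cent coins (j = 0..5); remainder r = 104 - 20j is made from {1,7} in ⌊r/7⌋+1 ways. r = 104, 84, 64, 44, 24, 4 → 15 + 13 + 10 + 7 + 4 + 1 = 50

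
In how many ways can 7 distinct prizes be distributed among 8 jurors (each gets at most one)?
P(8,7) = 8!/(8-7)! = 40320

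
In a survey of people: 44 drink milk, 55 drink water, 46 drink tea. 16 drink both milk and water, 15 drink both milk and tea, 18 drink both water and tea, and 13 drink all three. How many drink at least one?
|A∪B∪C| = 44+55+46-16-15-18+13 = 109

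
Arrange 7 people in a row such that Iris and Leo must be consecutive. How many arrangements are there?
Treat the 2 as one block: (7-2+1)! × 2! = 720 × 2 = 1440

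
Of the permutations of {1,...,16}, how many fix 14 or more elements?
Exactly j fixed points: C(16,j)·!(16-j); sum over j ≥ 14 (derangement numbers via !m = (m-1)·(!(m-1) + !(m-2)): !0..!2 = 1, 0, 1). Σ_{j=14}^{16} C(16,j)·!(16-j) = C(16,14)·!2 + C(16,15)·!1 + C(16,16)·!0 = 120·1 + 16·0 + 1·1 = 121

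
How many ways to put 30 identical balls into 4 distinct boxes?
C(30+4-1, 4-1) = C(33, 3) = 5456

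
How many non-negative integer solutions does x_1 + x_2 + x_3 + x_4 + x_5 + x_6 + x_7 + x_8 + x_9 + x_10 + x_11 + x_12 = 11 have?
C(11+12-1, 12-1) = C(22, 11) = 705432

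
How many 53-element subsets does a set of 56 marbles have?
C(56,53) = 56!/(53!×3!) = 27720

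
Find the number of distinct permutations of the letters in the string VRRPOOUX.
8! / (1! × 1! × 2! × 2! × 1! × 1!) = 10080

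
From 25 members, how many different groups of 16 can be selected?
C(25,16) = 25!/(16!×9!) = 2042975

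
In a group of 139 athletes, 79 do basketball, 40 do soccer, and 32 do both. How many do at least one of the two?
|A∪B| = |A| + |B| - |A∩B| = 79 + 40 - 32 = 87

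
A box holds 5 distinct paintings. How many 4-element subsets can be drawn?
C(5,4) = 5!/(4!×1!) = 5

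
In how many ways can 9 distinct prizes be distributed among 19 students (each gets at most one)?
P(19,9) = 19!/(19-9)! = 33522128640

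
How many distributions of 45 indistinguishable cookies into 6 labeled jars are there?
C(45+6-1, 6-1) = C(50, 5) = 2118760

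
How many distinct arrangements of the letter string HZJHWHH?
7! / (1! × 1! × 4! × 1!) = 210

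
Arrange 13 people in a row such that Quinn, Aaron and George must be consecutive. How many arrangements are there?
Treat the 3 as one block: (13-3+1)! × 3! = 39916800 × 6 = 239500800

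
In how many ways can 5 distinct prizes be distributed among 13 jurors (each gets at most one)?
P(13,5) = 13!/(13-5)! = 154440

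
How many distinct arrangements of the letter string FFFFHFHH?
8! / (3! × 5!) = 56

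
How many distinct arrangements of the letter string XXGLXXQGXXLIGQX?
15! / (1! × 3! × 7! × 2! × 2!) = 10810800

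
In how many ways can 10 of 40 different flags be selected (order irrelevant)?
C(40,10) = 40!/(10!×30!) = 847660528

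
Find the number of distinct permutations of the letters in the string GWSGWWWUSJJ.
11! / (2! × 2! × 2! × 4! × 1!) = 207900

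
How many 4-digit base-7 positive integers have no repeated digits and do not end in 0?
Last digit: 6 nonzero choices. First digit: 5 (nonzero, ≠last). Middle 2: P(5,2) = 20. Total = 600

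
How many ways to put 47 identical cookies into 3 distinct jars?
C(47+3-1, 3-1) = C(49, 2) = 1176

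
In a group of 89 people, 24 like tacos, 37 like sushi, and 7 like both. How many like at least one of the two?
|A∪B| = |A| + |B| - |A∩B| = 24 + 37 - 7 = 54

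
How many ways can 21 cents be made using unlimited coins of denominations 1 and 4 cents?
Coefficient of x^21 in 1/(1-x^1) · 1/(1-x^4). Use j coins of 4 for j = 0..⌊21/4⌋ = 5, the rest in 1s: 5 + 1 = 6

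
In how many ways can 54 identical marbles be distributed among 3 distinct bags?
C(54+3-1, 3-1) = C(56, 2) = 1540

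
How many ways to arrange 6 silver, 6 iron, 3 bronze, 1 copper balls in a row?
16! / (6! × 6! × 3! × 1!) = 6726720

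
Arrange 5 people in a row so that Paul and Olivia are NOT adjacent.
Total - adjacent = 5! - (5-1)!×2 = 120 - 48 = 72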